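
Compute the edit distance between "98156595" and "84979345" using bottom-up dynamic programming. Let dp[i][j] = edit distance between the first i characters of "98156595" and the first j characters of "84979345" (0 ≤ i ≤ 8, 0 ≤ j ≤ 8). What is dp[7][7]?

   ''  8  4  9  7  9  3  4  5
''  0  1  2  3  4  5  6  7  8
 9  1  1  2  2  3  4  5  6  7
 8  2  1  2  3  3  4  5  6  7
 1  3  2  2  3  4  4  5  6  7
 5  4  3  3  3  4  5  5  6  6
 6  5  4  4  4  4  5  6  6  7
 5  6  5  5  5  5  5  6  7  6
 9  7  6  6  5  6  5  6  7  7
 5  8  7  7  6  6  6  6  7  7

7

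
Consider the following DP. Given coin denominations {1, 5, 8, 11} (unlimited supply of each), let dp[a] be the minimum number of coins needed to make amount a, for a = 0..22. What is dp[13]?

 a  0  1  2  3  4  5  6  7  8  9 10 11 12 13 14 15 16 17 18 19 20 21 22
dp  0  1  2  3  4  1  2  3  1  2  2  1  2  2  3  3  2  3  3  2  3  3  2

2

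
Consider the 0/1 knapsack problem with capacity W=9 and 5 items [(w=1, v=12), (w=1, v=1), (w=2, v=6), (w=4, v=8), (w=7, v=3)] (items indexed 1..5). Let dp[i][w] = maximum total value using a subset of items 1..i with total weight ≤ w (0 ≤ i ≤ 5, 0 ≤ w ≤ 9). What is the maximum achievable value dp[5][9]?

i\w   0   1   2   3   4   5   6   7   8   9
  0   0   0   0   0   0   0   0   0   0   0
  1   0  12  12  12  12  12  12  12  12  12
  2   0  12  13  13  13  13  13  13  13  13
  3   0  12  13  18  19  19  19  19  19  19
  4   0  12  13  18  19  20  21  26  27  27
  5   0  12  13  18  19  20  21  26  27  27

27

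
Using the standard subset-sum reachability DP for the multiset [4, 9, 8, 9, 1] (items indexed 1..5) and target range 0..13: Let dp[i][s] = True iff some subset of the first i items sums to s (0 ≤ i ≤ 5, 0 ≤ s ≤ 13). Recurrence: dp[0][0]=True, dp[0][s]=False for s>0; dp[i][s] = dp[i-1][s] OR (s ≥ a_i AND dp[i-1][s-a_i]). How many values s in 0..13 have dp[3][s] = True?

i\s   0   1   2   3   4   5   6   7   8   9  10  11  12  13
  0   T   F   F   F   F   F   F   F   F   F   F   F   F   F
  1   T   F   F   F   T   F   F   F   F   F   F   F   F   F
  2   T   F   F   F   T   F   F   F   F   T   F   F   F   T
  3   T   F   F   F   T   F   F   F   T   T   F   F   T   T
  4   T   F   F   F   T   F   F   F   T   T   F   F   T   T
  5   T   T   F   F   T   T   F   F   T   T   T   F   T   T

6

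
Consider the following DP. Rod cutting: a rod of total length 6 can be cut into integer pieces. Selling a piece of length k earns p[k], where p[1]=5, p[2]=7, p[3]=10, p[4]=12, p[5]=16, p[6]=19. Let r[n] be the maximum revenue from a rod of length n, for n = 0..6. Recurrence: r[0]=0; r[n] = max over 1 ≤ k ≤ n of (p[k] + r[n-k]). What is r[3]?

15

   n    0    1    2    3    4    5    6
r[n]    0    5   10   15   20   25   30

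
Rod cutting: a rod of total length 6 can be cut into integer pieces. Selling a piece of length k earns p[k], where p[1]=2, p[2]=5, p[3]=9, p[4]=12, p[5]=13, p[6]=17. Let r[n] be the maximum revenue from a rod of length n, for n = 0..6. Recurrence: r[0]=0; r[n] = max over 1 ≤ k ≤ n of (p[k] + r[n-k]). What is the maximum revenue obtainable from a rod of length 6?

18

   n    0    1    2    3    4    5    6
r[n]    0    2    5    9   12   14   18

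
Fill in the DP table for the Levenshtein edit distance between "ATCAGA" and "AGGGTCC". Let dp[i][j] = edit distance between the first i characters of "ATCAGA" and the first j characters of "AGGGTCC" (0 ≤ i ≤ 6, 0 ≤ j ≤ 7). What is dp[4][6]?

4

   ''  A  G  G  G  T  C  C
''  0  1  2  3  4  5  6  7
 A  1  0  1  2  3  4  5  6
 T  2  1  1  2  3  3  4  5
 C  3  2  2  2  3  4  3  4
 A  4  3  3  3  3  4  4  4
 G  5  4  3  3  3  4  5  5
 A  6  5  4  4  4  4  5  6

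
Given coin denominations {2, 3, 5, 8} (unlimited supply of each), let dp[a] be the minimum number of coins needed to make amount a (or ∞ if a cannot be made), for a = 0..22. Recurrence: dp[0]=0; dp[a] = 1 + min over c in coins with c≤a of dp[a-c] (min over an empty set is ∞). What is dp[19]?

 a  0  1  2  3  4  5  6  7  8  9 10 11 12 13 14 15 16 17 18 19 20 21 22
dp  0  -  1  1  2  1  2  2  1  3  2  2  3  2  3  3  2  4  3  3  4  3  4
(- denotes ∞ / unreachable)

3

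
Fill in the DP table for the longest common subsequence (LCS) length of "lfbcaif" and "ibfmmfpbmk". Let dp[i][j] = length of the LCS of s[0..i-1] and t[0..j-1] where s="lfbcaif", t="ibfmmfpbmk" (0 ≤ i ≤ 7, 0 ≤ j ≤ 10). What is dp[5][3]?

1

   ''  i  b  f  m  m  f  p  b  m  k
''  0  0  0  0  0  0  0  0  0  0  0
 l  0  0  0  0  0  0  0  0  0  0  0
 f  0  0  0  1  1  1  1  1  1  1  1
 b  0  0  1  1  1  1  1  1  2  2  2
 c  0  0  1  1  1  1  1  1  2  2  2
 a  0  0  1  1  1  1  1  1  2  2  2
 i  0  1  1  1  1  1  1  1  2  2  2
 f  0  1  1  2  2  2  2  2  2  2  2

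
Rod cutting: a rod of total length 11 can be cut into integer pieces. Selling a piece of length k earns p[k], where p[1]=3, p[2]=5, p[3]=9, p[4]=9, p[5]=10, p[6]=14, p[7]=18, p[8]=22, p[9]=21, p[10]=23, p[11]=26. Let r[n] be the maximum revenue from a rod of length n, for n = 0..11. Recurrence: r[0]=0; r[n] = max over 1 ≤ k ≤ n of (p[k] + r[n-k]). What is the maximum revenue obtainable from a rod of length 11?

   n    0    1    2    3    4    5    6    7    8    9   10   11
r[n]    0    3    6    9   12   15   18   21   24   27   30   33

33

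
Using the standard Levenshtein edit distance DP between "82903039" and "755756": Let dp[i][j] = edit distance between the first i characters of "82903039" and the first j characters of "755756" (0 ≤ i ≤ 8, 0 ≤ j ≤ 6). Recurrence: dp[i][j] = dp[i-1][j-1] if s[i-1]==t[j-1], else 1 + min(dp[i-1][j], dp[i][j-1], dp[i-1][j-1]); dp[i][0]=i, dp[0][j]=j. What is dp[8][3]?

   ''  7  5  5  7  5  6
''  0  1  2  3  4  5  6
 8  1  1  2  3  4  5  6
 2  2  2  2  3  4  5  6
 9  3  3  3  3  4  5  6
 0  4  4  4  4  4  5  6
 3  5  5  5  5  5  5  6
 0  6  6  6  6  6  6  6
 3  7  7  7  7  7  7  7
 9  8  8  8  8  8  8  8

8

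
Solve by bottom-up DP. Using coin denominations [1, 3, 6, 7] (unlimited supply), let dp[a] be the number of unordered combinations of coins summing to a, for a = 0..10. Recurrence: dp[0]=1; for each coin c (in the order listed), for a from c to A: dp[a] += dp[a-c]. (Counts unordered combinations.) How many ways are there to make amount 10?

after  coin     0     1     2     3     4     5     6     7     8     9    10
          1     1     1     1     1     1     1     1     1     1     1     1
          3     1     1     1     2     2     2     3     3     3     4     4
          6     1     1     1     2     2     2     4     4     4     6     6
          7     1     1     1     2     2     2     4     5     5     7     8

8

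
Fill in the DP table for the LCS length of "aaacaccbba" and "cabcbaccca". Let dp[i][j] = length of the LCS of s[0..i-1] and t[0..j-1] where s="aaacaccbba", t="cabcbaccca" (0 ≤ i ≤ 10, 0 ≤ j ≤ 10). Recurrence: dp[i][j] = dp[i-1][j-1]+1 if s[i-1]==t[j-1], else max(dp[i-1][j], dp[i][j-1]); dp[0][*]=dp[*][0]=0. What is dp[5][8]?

   ''  c  a  b  c  b  a  c  c  c  a
''  0  0  0  0  0  0  0  0  0  0  0
 a  0  0  1  1  1  1  1  1  1  1  1
 a  0  0  1  1  1  1  2  2  2  2  2
 a  0  0  1  1  1  1  2  2  2  2  3
 c  0  1  1  1  2  2  2  3  3  3  3
 a  0  1  2  2  2  2  3  3  3  3  4
 c  0  1  2  2  3  3  3  4  4  4  4
 c  0  1  2  2  3  3  3  4  5  5  5
 b  0  1  2  3  3  4  4  4  5  5  5
 b  0  1  2  3  3  4  4  4  5  5  5
 a  0  1  2  3  3  4  5  5  5  5  6

3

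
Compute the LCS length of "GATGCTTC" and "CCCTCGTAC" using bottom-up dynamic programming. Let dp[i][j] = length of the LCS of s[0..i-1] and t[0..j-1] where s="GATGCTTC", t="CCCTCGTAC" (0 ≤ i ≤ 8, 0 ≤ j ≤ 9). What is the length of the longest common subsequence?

   ''  C  C  C  T  C  G  T  A  C
''  0  0  0  0  0  0  0  0  0  0
 G  0  0  0  0  0  0  1  1  1  1
 A  0  0  0  0  0  0  1  1  2  2
 T  0  0  0  0  1  1  1  2  2  2
 G  0  0  0  0  1  1  2  2  2  2
 C  0  1  1  1  1  2  2  2  2  3
 T  0  1  1  1  2  2  2  3  3  3
 T  0  1  1  1  2  2  2  3  3  3
 C  0  1  2  2  2  3  3  3  3  4

4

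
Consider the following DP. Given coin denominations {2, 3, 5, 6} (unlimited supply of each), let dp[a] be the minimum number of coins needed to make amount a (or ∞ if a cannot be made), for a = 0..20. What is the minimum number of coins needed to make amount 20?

 a  0  1  2  3  4  5  6  7  8  9 10 11 12 13 14 15 16 17 18 19 20
dp  0  -  1  1  2  1  1  2  2  2  2  2  2  3  3  3  3  3  3  4  4
(- denotes ∞ / unreachable)

4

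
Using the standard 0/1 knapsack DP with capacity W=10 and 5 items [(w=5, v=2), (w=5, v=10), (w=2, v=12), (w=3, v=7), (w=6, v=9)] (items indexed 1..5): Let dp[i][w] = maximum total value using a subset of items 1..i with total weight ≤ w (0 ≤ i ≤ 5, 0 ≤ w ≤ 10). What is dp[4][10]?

i\w   0   1   2   3   4   5   6   7   8   9  10
  0   0   0   0   0   0   0   0   0   0   0   0
  1   0   0   0   0   0   2   2   2   2   2   2
  2   0   0   0   0   0  10  10  10  10  10  12
  3   0   0  12  12  12  12  12  22  22  22  22
  4   0   0  12  12  12  19  19  22  22  22  29
  5   0   0  12  12  12  19  19  22  22  22  29

29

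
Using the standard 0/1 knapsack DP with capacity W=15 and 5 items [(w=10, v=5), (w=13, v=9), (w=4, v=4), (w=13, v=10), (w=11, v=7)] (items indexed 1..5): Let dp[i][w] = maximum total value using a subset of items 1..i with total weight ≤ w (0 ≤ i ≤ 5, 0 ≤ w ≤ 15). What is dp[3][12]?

5

i\w   0   1   2   3   4   5   6   7   8   9  10  11  12  13  14  15
  0   0   0   0   0   0   0   0   0   0   0   0   0   0   0   0   0
  1   0   0   0   0   0   0   0   0   0   0   5   5   5   5   5   5
  2   0   0   0   0   0   0   0   0   0   0   5   5   5   9   9   9
  3   0   0   0   0   4   4   4   4   4   4   5   5   5   9   9   9
  4   0   0   0   0   4   4   4   4   4   4   5   5   5  10  10  10
  5   0   0   0   0   4   4   4   4   4   4   5   7   7  10  10  11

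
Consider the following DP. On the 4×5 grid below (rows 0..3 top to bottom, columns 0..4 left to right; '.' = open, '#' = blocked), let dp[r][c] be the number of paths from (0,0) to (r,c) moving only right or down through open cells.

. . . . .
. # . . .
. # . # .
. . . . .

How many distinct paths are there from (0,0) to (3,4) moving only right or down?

r\c   0   1   2   3   4
  0   1   1   1   1   1
  1   1   0   1   2   3
  2   1   0   1   0   3
  3   1   1   2   2   5

5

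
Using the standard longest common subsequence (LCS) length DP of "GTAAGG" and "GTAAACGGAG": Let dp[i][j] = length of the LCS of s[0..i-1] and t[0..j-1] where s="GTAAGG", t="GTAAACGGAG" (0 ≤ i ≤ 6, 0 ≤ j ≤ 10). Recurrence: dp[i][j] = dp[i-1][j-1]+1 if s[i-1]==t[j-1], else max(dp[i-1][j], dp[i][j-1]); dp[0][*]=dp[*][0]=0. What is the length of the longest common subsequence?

   ''  G  T  A  A  A  C  G  G  A  G
''  0  0  0  0  0  0  0  0  0  0  0
 G  0  1  1  1  1  1  1  1  1  1  1
 T  0  1  2  2  2  2  2  2  2  2  2
 A  0  1  2  3  3  3  3  3  3  3  3
 A  0  1  2  3  4  4  4  4  4  4  4
 G  0  1  2  3  4  4  4  5  5  5  5
 G  0  1  2  3  4  4  4  5  6  6  6

6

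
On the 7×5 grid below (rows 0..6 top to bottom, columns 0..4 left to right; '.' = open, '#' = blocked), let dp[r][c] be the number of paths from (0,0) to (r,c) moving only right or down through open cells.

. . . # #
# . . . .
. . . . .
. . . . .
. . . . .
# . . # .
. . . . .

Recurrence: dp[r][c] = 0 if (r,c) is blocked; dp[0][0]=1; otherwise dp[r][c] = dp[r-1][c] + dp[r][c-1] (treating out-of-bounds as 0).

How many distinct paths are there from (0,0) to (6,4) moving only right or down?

37

r\c   0   1   2   3   4
  0   1   1   1   0   0
  1   0   1   2   2   2
  2   0   1   3   5   7
  3   0   1   4   9  16
  4   0   1   5  14  30
  5   0   1   6   0  30
  6   0   1   7   7  37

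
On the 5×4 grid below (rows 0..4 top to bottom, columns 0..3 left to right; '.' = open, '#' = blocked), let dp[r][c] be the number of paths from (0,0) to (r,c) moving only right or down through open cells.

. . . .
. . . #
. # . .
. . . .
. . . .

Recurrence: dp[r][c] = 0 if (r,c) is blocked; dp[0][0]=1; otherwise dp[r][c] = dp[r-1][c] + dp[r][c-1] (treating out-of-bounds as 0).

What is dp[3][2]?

4

r\c   0   1   2   3
  0   1   1   1   1
  1   1   2   3   0
  2   1   0   3   3
  3   1   1   4   7
  4   1   2   6  13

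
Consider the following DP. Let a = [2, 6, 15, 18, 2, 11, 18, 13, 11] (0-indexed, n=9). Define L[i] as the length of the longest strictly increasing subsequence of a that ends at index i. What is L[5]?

3

   i    0    1    2    3    4    5    6    7    8
a[i]    2    6   15   18    2   11   18   13   11
L[i]    1    2    3    4    1    3    4    4    3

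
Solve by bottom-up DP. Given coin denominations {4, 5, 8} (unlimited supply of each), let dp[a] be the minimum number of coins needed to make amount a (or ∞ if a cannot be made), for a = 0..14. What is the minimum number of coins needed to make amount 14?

 a  0  1  2  3  4  5  6  7  8  9 10 11 12 13 14
dp  0  -  -  -  1  1  -  -  1  2  2  -  2  2  3
(- denotes ∞ / unreachable)

3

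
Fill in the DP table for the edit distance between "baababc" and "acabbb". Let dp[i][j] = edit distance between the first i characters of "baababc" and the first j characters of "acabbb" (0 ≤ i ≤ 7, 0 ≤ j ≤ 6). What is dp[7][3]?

   ''  a  c  a  b  b  b
''  0  1  2  3  4  5  6
 b  1  1  2  3  3  4  5
 a  2  1  2  2  3  4  5
 a  3  2  2  2  3  4  5
 b  4  3  3  3  2  3  4
 a  5  4  4  3  3  3  4
 b  6  5  5  4  3  3  3
 c  7  6  5  5  4  4  4

5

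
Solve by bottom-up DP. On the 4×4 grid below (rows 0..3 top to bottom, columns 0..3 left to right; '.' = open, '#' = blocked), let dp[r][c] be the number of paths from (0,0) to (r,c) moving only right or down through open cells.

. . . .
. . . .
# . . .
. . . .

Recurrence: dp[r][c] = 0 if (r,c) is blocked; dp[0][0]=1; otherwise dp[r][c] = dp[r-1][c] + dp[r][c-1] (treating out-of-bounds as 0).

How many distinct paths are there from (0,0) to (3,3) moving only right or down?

16

r\c   0   1   2   3
  0   1   1   1   1
  1   1   2   3   4
  2   0   2   5   9
  3   0   2   7  16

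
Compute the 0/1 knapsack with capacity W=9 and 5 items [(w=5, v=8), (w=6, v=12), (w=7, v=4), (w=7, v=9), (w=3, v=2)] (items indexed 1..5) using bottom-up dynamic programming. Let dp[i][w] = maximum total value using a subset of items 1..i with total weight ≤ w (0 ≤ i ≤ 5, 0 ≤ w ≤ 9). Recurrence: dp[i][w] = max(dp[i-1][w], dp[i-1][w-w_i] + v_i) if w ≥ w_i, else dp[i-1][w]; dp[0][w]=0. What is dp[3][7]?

i\w   0   1   2   3   4   5   6   7   8   9
  0   0   0   0   0   0   0   0   0   0   0
  1   0   0   0   0   0   8   8   8   8   8
  2   0   0   0   0   0   8  12  12  12  12
  3   0   0   0   0   0   8  12  12  12  12
  4   0   0   0   0   0   8  12  12  12  12
  5   0   0   0   2   2   8  12  12  12  14

12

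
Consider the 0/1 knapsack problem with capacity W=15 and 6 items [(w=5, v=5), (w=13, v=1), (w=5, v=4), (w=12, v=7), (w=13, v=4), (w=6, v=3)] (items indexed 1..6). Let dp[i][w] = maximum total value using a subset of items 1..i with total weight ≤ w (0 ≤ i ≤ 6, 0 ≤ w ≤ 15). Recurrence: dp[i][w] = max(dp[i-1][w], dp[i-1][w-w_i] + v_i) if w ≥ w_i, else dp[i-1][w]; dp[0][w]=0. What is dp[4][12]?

9

i\w   0   1   2   3   4   5   6   7   8   9  10  11  12  13  14  15
  0   0   0   0   0   0   0   0   0   0   0   0   0   0   0   0   0
  1   0   0   0   0   0   5   5   5   5   5   5   5   5   5   5   5
  2   0   0   0   0   0   5   5   5   5   5   5   5   5   5   5   5
  3   0   0   0   0   0   5   5   5   5   5   9   9   9   9   9   9
  4   0   0   0   0   0   5   5   5   5   5   9   9   9   9   9   9
  5   0   0   0   0   0   5   5   5   5   5   9   9   9   9   9   9
  6   0   0   0   0   0   5   5   5   5   5   9   9   9   9   9   9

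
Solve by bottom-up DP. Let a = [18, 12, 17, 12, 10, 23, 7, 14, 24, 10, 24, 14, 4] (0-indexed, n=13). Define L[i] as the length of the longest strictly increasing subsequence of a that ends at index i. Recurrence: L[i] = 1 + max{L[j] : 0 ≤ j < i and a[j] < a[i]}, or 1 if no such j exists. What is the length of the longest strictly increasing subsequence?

4

   i    0    1    2    3    4    5    6    7    8    9   10   11   12
a[i]   18   12   17   12   10   23    7   14   24   10   24   14    4
L[i]    1    1    2    1    1    3    1    2    4    2    4    3    1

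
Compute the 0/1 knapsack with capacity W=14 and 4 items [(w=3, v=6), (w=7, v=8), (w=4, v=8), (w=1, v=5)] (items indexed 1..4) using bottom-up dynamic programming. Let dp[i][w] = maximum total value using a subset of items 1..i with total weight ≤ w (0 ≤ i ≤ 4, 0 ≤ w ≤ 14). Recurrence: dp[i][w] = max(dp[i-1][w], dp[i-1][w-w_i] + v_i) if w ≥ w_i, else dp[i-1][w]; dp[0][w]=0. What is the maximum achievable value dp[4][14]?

i\w   0   1   2   3   4   5   6   7   8   9  10  11  12  13  14
  0   0   0   0   0   0   0   0   0   0   0   0   0   0   0   0
  1   0   0   0   6   6   6   6   6   6   6   6   6   6   6   6
  2   0   0   0   6   6   6   6   8   8   8  14  14  14  14  14
  3   0   0   0   6   8   8   8  14  14  14  14  16  16  16  22
  4   0   5   5   6  11  13  13  14  19  19  19  19  21  21  22

22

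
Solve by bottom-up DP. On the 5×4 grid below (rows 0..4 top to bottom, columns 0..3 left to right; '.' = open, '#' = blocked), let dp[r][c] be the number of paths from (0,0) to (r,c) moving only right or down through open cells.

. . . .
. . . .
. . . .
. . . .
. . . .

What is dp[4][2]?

15

r\c   0   1   2   3
  0   1   1   1   1
  1   1   2   3   4
  2   1   3   6  10
  3   1   4  10  20
  4   1   5  15  35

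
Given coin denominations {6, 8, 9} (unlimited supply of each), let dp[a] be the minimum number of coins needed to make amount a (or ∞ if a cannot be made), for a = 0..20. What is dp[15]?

 a  0  1  2  3  4  5  6  7  8  9 10 11 12 13 14 15 16 17 18 19 20
dp  0  -  -  -  -  -  1  -  1  1  -  -  2  -  2  2  2  2  2  -  3
(- denotes ∞ / unreachable)

2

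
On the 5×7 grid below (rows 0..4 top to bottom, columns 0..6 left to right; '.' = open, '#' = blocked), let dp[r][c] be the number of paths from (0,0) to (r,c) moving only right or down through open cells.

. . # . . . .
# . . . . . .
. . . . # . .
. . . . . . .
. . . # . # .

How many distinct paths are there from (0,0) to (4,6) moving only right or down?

r\c   0   1   2   3   4   5   6
  0   1   1   0   0   0   0   0
  1   0   1   1   1   1   1   1
  2   0   1   2   3   0   1   2
  3   0   1   3   6   6   7   9
  4   0   1   4   0   6   0   9

9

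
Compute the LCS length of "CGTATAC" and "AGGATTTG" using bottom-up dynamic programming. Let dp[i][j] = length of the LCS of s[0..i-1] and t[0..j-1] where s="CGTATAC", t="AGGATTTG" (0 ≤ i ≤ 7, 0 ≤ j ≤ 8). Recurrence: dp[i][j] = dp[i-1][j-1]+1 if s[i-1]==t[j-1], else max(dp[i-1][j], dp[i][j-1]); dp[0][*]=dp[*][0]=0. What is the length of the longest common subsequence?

   ''  A  G  G  A  T  T  T  G
''  0  0  0  0  0  0  0  0  0
 C  0  0  0  0  0  0  0  0  0
 G  0  0  1  1  1  1  1  1  1
 T  0  0  1  1  1  2  2  2  2
 A  0  1  1  1  2  2  2  2  2
 T  0  1  1  1  2  3  3  3  3
 A  0  1  1  1  2  3  3  3  3
 C  0  1  1  1  2  3  3  3  3

3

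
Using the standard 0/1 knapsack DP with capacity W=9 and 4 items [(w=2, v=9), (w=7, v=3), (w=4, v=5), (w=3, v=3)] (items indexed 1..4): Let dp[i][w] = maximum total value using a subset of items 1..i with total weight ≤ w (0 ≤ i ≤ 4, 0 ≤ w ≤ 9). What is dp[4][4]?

9

i\w   0   1   2   3   4   5   6   7   8   9
  0   0   0   0   0   0   0   0   0   0   0
  1   0   0   9   9   9   9   9   9   9   9
  2   0   0   9   9   9   9   9   9   9  12
  3   0   0   9   9   9   9  14  14  14  14
  4   0   0   9   9   9  12  14  14  14  17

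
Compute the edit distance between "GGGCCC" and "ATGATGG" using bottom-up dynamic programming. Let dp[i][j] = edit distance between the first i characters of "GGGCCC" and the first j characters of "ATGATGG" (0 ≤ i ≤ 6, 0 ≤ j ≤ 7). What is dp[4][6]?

5

   ''  A  T  G  A  T  G  G
''  0  1  2  3  4  5  6  7
 G  1  1  2  2  3  4  5  6
 G  2  2  2  2  3  4  4  5
 G  3  3  3  2  3  4  4  4
 C  4  4  4  3  3  4  5  5
 C  5  5  5  4  4  4  5  6
 C  6  6  6  5  5  5  5  6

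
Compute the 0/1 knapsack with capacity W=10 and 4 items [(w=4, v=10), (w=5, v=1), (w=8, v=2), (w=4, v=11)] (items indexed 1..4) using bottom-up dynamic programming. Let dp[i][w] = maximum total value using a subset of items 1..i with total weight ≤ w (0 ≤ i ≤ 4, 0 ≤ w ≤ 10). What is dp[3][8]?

i\w   0   1   2   3   4   5   6   7   8   9  10
  0   0   0   0   0   0   0   0   0   0   0   0
  1   0   0   0   0  10  10  10  10  10  10  10
  2   0   0   0   0  10  10  10  10  10  11  11
  3   0   0   0   0  10  10  10  10  10  11  11
  4   0   0   0   0  11  11  11  11  21  21  21

10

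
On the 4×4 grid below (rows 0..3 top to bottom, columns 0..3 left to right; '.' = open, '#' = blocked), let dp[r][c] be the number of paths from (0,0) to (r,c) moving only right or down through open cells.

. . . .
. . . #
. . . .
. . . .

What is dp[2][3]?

6

r\c   0   1   2   3
  0   1   1   1   1
  1   1   2   3   0
  2   1   3   6   6
  3   1   4  10  16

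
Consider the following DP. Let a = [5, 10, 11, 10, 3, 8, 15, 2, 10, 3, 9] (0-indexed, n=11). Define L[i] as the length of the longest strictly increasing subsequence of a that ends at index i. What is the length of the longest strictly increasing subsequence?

4

   i    0    1    2    3    4    5    6    7    8    9   10
a[i]    5   10   11   10    3    8   15    2   10    3    9
L[i]    1    2    3    2    1    2    4    1    3    2    3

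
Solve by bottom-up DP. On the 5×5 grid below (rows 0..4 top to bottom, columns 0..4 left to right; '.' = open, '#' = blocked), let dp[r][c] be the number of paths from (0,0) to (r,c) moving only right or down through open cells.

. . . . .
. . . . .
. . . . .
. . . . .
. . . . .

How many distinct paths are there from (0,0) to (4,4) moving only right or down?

r\c   0   1   2   3   4
  0   1   1   1   1   1
  1   1   2   3   4   5
  2   1   3   6  10  15
  3   1   4  10  20  35
  4   1   5  15  35  70

70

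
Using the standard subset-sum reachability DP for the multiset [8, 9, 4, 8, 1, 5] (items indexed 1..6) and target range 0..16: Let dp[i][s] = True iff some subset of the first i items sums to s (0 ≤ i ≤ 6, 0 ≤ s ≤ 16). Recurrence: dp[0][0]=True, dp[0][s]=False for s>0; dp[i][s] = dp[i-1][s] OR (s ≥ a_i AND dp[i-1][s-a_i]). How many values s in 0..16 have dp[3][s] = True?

6

i\s   0   1   2   3   4   5   6   7   8   9  10  11  12  13  14  15  16
  0   T   F   F   F   F   F   F   F   F   F   F   F   F   F   F   F   F
  1   T   F   F   F   F   F   F   F   T   F   F   F   F   F   F   F   F
  2   T   F   F   F   F   F   F   F   T   T   F   F   F   F   F   F   F
  3   T   F   F   F   T   F   F   F   T   T   F   F   T   T   F   F   F
  4   T   F   F   F   T   F   F   F   T   T   F   F   T   T   F   F   T
  5   T   T   F   F   T   T   F   F   T   T   T   F   T   T   T   F   T
  6   T   T   F   F   T   T   T   F   T   T   T   F   T   T   T   T   T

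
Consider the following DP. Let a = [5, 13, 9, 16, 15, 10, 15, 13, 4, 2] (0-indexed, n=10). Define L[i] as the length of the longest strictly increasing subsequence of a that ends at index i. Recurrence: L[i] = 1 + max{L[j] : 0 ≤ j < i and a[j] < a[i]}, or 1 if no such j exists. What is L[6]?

   i    0    1    2    3    4    5    6    7    8    9
a[i]    5   13    9   16   15   10   15   13    4    2
L[i]    1    2    2    3    3    3    4    4    1    1

4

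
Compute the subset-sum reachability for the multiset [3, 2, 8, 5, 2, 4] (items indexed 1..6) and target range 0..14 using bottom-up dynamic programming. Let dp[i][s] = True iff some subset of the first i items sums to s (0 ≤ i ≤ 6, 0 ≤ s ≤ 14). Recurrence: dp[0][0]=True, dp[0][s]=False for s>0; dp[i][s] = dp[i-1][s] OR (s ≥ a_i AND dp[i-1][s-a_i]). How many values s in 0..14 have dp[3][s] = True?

8

i\s   0   1   2   3   4   5   6   7   8   9  10  11  12  13  14
  0   T   F   F   F   F   F   F   F   F   F   F   F   F   F   F
  1   T   F   F   T   F   F   F   F   F   F   F   F   F   F   F
  2   T   F   T   T   F   T   F   F   F   F   F   F   F   F   F
  3   T   F   T   T   F   T   F   F   T   F   T   T   F   T   F
  4   T   F   T   T   F   T   F   T   T   F   T   T   F   T   F
  5   T   F   T   T   T   T   F   T   T   T   T   T   T   T   F
  6   T   F   T   T   T   T   T   T   T   T   T   T   T   T   T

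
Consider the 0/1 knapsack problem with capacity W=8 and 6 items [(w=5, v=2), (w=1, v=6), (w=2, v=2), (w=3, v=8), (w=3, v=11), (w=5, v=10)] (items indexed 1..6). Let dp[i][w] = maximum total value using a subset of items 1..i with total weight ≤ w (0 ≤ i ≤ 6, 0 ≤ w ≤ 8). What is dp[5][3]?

11

i\w   0   1   2   3   4   5   6   7   8
  0   0   0   0   0   0   0   0   0   0
  1   0   0   0   0   0   2   2   2   2
  2   0   6   6   6   6   6   8   8   8
  3   0   6   6   8   8   8   8   8  10
  4   0   6   6   8  14  14  16  16  16
  5   0   6   6  11  17  17  19  25  25
  6   0   6   6  11  17  17  19  25  25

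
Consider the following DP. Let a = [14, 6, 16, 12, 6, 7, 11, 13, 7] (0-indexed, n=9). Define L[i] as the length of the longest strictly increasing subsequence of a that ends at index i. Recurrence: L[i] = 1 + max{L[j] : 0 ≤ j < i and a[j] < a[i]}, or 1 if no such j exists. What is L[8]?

2

   i    0    1    2    3    4    5    6    7    8
a[i]   14    6   16   12    6    7   11   13    7
L[i]    1    1    2    2    1    2    3    4    2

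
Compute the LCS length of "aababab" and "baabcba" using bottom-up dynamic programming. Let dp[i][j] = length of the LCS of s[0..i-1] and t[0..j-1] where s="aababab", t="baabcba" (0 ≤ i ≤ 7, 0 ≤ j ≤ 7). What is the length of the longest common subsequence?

5

   ''  b  a  a  b  c  b  a
''  0  0  0  0  0  0  0  0
 a  0  0  1  1  1  1  1  1
 a  0  0  1  2  2  2  2  2
 b  0  1  1  2  3  3  3  3
 a  0  1  2  2  3  3  3  4
 b  0  1  2  2  3  3  4  4
 a  0  1  2  3  3  3  4  5
 b  0  1  2  3  4  4  4  5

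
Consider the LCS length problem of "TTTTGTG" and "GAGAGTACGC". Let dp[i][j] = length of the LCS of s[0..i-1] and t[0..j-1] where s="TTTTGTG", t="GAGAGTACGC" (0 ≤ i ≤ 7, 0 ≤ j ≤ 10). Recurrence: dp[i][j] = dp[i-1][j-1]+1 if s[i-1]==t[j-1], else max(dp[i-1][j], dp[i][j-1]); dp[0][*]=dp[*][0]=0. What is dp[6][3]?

1

   ''  G  A  G  A  G  T  A  C  G  C
''  0  0  0  0  0  0  0  0  0  0  0
 T  0  0  0  0  0  0  1  1  1  1  1
 T  0  0  0  0  0  0  1  1  1  1  1
 T  0  0  0  0  0  0  1  1  1  1  1
 T  0  0  0  0  0  0  1  1  1  1  1
 G  0  1  1  1  1  1  1  1  1  2  2
 T  0  1  1  1  1  1  2  2  2  2  2
 G  0  1  1  2  2  2  2  2  2  3  3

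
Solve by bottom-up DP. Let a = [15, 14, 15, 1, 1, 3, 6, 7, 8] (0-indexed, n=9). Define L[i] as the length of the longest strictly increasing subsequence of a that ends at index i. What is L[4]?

   i    0    1    2    3    4    5    6    7    8
a[i]   15   14   15    1    1    3    6    7    8
L[i]    1    1    2    1    1    2    3    4    5

1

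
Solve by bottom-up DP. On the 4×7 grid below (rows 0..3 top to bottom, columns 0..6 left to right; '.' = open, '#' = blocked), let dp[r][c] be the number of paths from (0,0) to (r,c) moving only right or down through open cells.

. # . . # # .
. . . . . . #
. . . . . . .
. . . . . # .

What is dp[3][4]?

r\c   0   1   2   3   4   5   6
  0   1   0   0   0   0   0   0
  1   1   1   1   1   1   1   0
  2   1   2   3   4   5   6   6
  3   1   3   6  10  15   0   6

15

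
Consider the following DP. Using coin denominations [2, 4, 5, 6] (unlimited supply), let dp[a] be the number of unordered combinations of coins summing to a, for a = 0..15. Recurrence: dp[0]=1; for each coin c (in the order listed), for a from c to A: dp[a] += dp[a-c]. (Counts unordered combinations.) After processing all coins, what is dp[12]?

8

after  coin     0     1     2     3     4     5     6     7     8     9    10    11    12    13    14    15
          2     1     0     1     0     1     0     1     0     1     0     1     0     1     0     1     0
          4     1     0     1     0     2     0     2     0     3     0     3     0     4     0     4     0
          5     1     0     1     0     2     1     2     1     3     2     4     2     5     3     6     4
          6     1     0     1     0     2     1     3     1     4     2     6     3     8     4    10     6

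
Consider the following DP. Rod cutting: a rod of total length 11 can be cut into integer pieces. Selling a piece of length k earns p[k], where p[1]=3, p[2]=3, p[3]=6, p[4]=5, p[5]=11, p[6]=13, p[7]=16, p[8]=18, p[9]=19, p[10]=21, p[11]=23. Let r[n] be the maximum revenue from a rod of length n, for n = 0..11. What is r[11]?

   n    0    1    2    3    4    5    6    7    8    9   10   11
r[n]    0    3    6    9   12   15   18   21   24   27   30   33

33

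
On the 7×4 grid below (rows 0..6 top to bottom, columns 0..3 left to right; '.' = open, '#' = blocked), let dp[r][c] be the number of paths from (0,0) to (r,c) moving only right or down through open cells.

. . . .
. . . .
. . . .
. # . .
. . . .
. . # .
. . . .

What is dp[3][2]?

6

r\c   0   1   2   3
  0   1   1   1   1
  1   1   2   3   4
  2   1   3   6  10
  3   1   0   6  16
  4   1   1   7  23
  5   1   2   0  23
  6   1   3   3  26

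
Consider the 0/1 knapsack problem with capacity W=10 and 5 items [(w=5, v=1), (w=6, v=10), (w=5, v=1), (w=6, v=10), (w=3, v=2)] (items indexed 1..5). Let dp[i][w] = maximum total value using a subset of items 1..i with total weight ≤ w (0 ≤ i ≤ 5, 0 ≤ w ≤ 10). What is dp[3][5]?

1

i\w   0   1   2   3   4   5   6   7   8   9  10
  0   0   0   0   0   0   0   0   0   0   0   0
  1   0   0   0   0   0   1   1   1   1   1   1
  2   0   0   0   0   0   1  10  10  10  10  10
  3   0   0   0   0   0   1  10  10  10  10  10
  4   0   0   0   0   0   1  10  10  10  10  10
  5   0   0   0   2   2   2  10  10  10  12  12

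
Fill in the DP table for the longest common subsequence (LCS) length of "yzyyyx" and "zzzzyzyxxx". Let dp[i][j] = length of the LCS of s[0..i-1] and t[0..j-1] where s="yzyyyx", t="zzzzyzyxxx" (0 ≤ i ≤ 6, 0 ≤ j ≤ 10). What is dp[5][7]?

   ''  z  z  z  z  y  z  y  x  x  x
''  0  0  0  0  0  0  0  0  0  0  0
 y  0  0  0  0  0  1  1  1  1  1  1
 z  0  1  1  1  1  1  2  2  2  2  2
 y  0  1  1  1  1  2  2  3  3  3  3
 y  0  1  1  1  1  2  2  3  3  3  3
 y  0  1  1  1  1  2  2  3  3  3  3
 x  0  1  1  1  1  2  2  3  4  4  4

3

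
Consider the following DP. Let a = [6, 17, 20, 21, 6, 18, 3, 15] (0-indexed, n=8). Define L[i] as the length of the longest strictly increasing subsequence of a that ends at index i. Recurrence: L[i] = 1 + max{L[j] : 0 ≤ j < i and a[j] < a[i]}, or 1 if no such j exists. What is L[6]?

1

   i    0    1    2    3    4    5    6    7
a[i]    6   17   20   21    6   18    3   15
L[i]    1    2    3    4    1    3    1    2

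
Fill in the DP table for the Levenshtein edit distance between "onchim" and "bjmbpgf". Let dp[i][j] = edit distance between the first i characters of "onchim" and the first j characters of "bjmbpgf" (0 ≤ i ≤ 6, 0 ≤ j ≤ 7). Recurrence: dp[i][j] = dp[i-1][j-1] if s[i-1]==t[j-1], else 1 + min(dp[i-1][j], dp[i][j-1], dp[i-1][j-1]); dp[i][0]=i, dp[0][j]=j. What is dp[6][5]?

6

   ''  b  j  m  b  p  g  f
''  0  1  2  3  4  5  6  7
 o  1  1  2  3  4  5  6  7
 n  2  2  2  3  4  5  6  7
 c  3  3  3  3  4  5  6  7
 h  4  4  4  4  4  5  6  7
 i  5  5  5  5  5  5  6  7
 m  6  6  6  5  6  6  6  7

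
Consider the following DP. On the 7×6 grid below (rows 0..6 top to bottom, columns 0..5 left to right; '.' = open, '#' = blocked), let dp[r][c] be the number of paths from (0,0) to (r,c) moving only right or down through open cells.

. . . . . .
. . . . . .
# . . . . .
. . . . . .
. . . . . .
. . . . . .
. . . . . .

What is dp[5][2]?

11

r\c   0   1   2   3   4   5
  0   1   1   1   1   1   1
  1   1   2   3   4   5   6
  2   0   2   5   9  14  20
  3   0   2   7  16  30  50
  4   0   2   9  25  55 105
  5   0   2  11  36  91 196
  6   0   2  13  49 140 336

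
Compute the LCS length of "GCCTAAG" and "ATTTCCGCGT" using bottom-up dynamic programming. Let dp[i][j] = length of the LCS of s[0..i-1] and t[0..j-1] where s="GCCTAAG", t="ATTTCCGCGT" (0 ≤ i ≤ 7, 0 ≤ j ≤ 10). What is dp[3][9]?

   ''  A  T  T  T  C  C  G  C  G  T
''  0  0  0  0  0  0  0  0  0  0  0
 G  0  0  0  0  0  0  0  1  1  1  1
 C  0  0  0  0  0  1  1  1  2  2  2
 C  0  0  0  0  0  1  2  2  2  2  2
 T  0  0  1  1  1  1  2  2  2  2  3
 A  0  1  1  1  1  1  2  2  2  2  3
 A  0  1  1  1  1  1  2  2  2  2  3
 G  0  1  1  1  1  1  2  3  3  3  3

2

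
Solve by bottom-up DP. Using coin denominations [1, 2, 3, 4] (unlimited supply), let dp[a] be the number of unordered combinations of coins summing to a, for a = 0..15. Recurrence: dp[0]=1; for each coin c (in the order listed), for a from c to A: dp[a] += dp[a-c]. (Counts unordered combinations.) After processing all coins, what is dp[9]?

18

after  coin     0     1     2     3     4     5     6     7     8     9    10    11    12    13    14    15
          1     1     1     1     1     1     1     1     1     1     1     1     1     1     1     1     1
          2     1     1     2     2     3     3     4     4     5     5     6     6     7     7     8     8
          3     1     1     2     3     4     5     7     8    10    12    14    16    19    21    24    27
          4     1     1     2     3     5     6     9    11    15    18    23    27    34    39    47    54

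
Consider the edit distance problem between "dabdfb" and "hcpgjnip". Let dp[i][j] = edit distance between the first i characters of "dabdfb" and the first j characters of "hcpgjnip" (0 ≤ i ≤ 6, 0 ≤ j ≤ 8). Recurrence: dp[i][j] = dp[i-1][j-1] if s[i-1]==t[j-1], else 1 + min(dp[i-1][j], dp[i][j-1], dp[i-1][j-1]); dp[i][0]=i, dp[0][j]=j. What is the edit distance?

   ''  h  c  p  g  j  n  i  p
''  0  1  2  3  4  5  6  7  8
 d  1  1  2  3  4  5  6  7  8
 a  2  2  2  3  4  5  6  7  8
 b  3  3  3  3  4  5  6  7  8
 d  4  4  4  4  4  5  6  7  8
 f  5  5  5  5  5  5  6  7  8
 b  6  6  6  6  6  6  6  7  8

8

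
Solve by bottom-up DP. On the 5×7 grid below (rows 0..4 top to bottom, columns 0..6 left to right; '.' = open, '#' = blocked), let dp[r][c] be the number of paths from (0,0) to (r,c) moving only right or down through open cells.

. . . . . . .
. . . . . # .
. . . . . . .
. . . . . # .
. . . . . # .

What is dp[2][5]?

r\c   0   1   2   3   4   5   6
  0   1   1   1   1   1   1   1
  1   1   2   3   4   5   0   1
  2   1   3   6  10  15  15  16
  3   1   4  10  20  35   0  16
  4   1   5  15  35  70   0  16

15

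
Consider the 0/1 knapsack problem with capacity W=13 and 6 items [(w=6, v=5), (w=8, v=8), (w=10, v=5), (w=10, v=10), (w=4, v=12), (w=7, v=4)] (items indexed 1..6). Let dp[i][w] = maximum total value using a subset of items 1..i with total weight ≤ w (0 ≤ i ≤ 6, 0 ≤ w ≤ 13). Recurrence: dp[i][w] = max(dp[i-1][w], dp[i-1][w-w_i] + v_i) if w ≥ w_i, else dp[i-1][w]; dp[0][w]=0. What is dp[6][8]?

i\w   0   1   2   3   4   5   6   7   8   9  10  11  12  13
  0   0   0   0   0   0   0   0   0   0   0   0   0   0   0
  1   0   0   0   0   0   0   5   5   5   5   5   5   5   5
  2   0   0   0   0   0   0   5   5   8   8   8   8   8   8
  3   0   0   0   0   0   0   5   5   8   8   8   8   8   8
  4   0   0   0   0   0   0   5   5   8   8  10  10  10  10
  5   0   0   0   0  12  12  12  12  12  12  17  17  20  20
  6   0   0   0   0  12  12  12  12  12  12  17  17  20  20

12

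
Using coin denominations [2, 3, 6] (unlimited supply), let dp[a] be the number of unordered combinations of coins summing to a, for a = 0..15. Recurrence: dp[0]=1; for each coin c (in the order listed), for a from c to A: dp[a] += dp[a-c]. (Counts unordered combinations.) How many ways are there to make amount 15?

after  coin     0     1     2     3     4     5     6     7     8     9    10    11    12    13    14    15
          2     1     0     1     0     1     0     1     0     1     0     1     0     1     0     1     0
          3     1     0     1     1     1     1     2     1     2     2     2     2     3     2     3     3
          6     1     0     1     1     1     1     3     1     3     3     3     3     6     3     6     6

6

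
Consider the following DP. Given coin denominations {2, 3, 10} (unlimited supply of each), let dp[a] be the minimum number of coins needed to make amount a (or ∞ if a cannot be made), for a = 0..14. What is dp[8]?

 a  0  1  2  3  4  5  6  7  8  9 10 11 12 13 14
dp  0  -  1  1  2  2  2  3  3  3  1  4  2  2  3
(- denotes ∞ / unreachable)

3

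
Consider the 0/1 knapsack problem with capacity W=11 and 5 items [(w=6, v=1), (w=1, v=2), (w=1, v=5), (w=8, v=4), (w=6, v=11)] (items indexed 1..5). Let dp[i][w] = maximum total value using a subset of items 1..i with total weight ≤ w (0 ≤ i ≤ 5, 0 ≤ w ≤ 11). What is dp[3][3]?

7

i\w   0   1   2   3   4   5   6   7   8   9  10  11
  0   0   0   0   0   0   0   0   0   0   0   0   0
  1   0   0   0   0   0   0   1   1   1   1   1   1
  2   0   2   2   2   2   2   2   3   3   3   3   3
  3   0   5   7   7   7   7   7   7   8   8   8   8
  4   0   5   7   7   7   7   7   7   8   9  11  11
  5   0   5   7   7   7   7  11  16  18  18  18  18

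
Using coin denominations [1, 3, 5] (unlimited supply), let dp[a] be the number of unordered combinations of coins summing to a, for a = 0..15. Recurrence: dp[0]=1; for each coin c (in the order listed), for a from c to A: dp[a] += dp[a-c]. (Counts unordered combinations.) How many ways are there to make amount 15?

after  coin     0     1     2     3     4     5     6     7     8     9    10    11    12    13    14    15
          1     1     1     1     1     1     1     1     1     1     1     1     1     1     1     1     1
          3     1     1     1     2     2     2     3     3     3     4     4     4     5     5     5     6
          5     1     1     1     2     2     3     4     4     5     6     7     8     9    10    11    13

13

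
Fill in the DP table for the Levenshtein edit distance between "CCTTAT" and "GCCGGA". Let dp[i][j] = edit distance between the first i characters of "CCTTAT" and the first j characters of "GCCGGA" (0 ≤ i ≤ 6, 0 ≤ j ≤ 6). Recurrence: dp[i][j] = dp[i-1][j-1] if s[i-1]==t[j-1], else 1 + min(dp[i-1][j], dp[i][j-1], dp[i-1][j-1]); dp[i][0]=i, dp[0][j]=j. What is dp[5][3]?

4

   ''  G  C  C  G  G  A
''  0  1  2  3  4  5  6
 C  1  1  1  2  3  4  5
 C  2  2  1  1  2  3  4
 T  3  3  2  2  2  3  4
 T  4  4  3  3  3  3  4
 A  5  5  4  4  4  4  3
 T  6  6  5  5  5  5  4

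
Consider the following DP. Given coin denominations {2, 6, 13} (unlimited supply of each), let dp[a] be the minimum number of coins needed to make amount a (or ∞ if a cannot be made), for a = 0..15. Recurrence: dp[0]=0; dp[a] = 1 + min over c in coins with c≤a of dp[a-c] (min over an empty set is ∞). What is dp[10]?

 a  0  1  2  3  4  5  6  7  8  9 10 11 12 13 14 15
dp  0  -  1  -  2  -  1  -  2  -  3  -  2  1  3  2
(- denotes ∞ / unreachable)

3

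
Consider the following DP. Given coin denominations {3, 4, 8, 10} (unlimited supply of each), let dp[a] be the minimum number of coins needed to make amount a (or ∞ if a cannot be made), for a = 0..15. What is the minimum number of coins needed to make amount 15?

3

 a  0  1  2  3  4  5  6  7  8  9 10 11 12 13 14 15
dp  0  -  -  1  1  -  2  2  1  3  1  2  2  2  2  3
(- denotes ∞ / unreachable)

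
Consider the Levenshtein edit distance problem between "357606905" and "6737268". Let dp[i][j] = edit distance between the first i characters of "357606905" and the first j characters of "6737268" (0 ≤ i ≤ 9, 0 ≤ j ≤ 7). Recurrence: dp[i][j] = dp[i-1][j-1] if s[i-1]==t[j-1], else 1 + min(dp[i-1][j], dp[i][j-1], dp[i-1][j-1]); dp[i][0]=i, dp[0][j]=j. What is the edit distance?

8

   ''  6  7  3  7  2  6  8
''  0  1  2  3  4  5  6  7
 3  1  1  2  2  3  4  5  6
 5  2  2  2  3  3  4  5  6
 7  3  3  2  3  3  4  5  6
 6  4  3  3  3  4  4  4  5
 0  5  4  4  4  4  5  5  5
 6  6  5  5  5  5  5  5  6
 9  7  6  6  6  6  6  6  6
 0  8  7  7  7  7  7  7  7
 5  9  8  8  8  8  8  8  8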